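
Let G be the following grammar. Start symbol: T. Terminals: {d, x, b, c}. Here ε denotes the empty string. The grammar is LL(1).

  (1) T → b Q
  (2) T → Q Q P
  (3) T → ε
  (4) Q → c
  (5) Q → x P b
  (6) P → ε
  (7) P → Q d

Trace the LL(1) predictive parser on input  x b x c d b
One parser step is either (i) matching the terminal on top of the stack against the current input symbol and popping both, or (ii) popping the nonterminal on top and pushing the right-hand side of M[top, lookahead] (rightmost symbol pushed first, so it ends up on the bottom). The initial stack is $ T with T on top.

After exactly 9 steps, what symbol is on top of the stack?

c

step 1: stack=$ T  input=x b x c d b $  — expand T → Q Q P
step 2: stack=$ P Q Q  input=x b x c d b $  — expand Q → x P b
step 3: stack=$ P Q b P x  input=x b x c d b $  — match x
step 4: stack=$ P Q b P  input=b x c d b $  — expand P → ε
step 5: stack=$ P Q b  input=b x c d b $  — match b
step 6: stack=$ P Q  input=x c d b $  — expand Q → x P b
step 7: stack=$ P b P x  input=x c d b $  — match x
step 8: stack=$ P b P  input=c d b $  — expand P → Q d
step 9: stack=$ P b d Q  input=c d b $  — expand Q → c
Stack after step 9: $ P b d c (top = c).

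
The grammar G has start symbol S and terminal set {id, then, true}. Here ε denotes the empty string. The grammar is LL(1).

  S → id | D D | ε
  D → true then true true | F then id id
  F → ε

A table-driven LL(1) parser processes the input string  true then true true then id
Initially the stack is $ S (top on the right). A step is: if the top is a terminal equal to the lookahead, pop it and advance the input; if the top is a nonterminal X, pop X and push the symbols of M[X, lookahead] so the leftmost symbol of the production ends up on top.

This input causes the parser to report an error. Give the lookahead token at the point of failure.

step 1: stack=$ S  input=true then true true then id $  — expand S → D D
step 2: stack=$ D D  input=true then true true then id $  — expand D → true then true true
step 3: stack=$ D true true then true  input=true then true true then id $  — match true
step 4: stack=$ D true true then  input=then true true then id $  — match then
step 5: stack=$ D true true  input=true true then id $  — match true
step 6: stack=$ D true  input=true then id $  — match true
step 7: stack=$ D  input=then id $  — expand D → F then id id
step 8: stack=$ id id then F  input=then id $  — expand F → ε
step 9: stack=$ id id then  input=then id $  — match then
step 10: stack=$ id id  input=id $  — match id
step 11: stack=$ id  input=$  — error: top is terminal id but lookahead is $

$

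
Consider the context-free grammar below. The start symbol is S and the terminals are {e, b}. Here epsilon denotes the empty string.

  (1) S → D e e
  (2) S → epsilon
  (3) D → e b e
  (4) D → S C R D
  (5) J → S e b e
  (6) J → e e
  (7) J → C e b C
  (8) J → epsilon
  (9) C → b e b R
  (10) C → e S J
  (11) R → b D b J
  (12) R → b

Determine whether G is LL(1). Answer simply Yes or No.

No

FIRST(S) = {epsilon, b, e}
FIRST(D) = {b, e}
FIRST(J) = {epsilon, b, e}
FIRST(C) = {b, e}
FIRST(R) = {b}
FOLLOW(S) = {$, b, e}
FOLLOW(D) = {b, e}
FOLLOW(J) = {b, e}
FOLLOW(C) = {b, e}
FOLLOW(R) = {b, e}
Cell M[D, e] receives both D → e b e and D → S C R D — the grammar is not LL(1).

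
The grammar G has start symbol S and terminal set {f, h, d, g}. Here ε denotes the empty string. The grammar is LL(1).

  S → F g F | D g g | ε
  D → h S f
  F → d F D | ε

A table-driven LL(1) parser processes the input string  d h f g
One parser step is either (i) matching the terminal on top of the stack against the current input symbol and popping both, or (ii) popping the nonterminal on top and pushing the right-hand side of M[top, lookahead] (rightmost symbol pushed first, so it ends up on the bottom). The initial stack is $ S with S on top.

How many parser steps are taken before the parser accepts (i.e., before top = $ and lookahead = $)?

      Stack        Input      Action
   1  $ S          d h f g $  expand S → F g F
   2  $ F g F      d h f g $  expand F → d F D
   3  $ F g D F d  d h f g $  match d
   4  $ F g D F    h f g $    expand F → ε
   5  $ F g D      h f g $    expand D → h S f
   6  $ F g f S h  h f g $    match h
   7  $ F g f S    f g $      expand S → ε
   8  $ F g f      f g $      match f
   9  $ F g        g $        match g
  10  $ F          $          expand F → ε
Accept reached after 10 steps.

10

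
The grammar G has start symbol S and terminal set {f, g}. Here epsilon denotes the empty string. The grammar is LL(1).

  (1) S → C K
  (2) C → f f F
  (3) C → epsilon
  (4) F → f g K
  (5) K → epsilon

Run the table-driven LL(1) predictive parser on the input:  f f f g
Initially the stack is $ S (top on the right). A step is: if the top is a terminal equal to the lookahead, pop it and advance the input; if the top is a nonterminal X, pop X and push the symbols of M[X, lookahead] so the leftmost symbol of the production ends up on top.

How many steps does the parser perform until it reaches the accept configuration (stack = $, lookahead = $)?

step 1: stack=$ S  input=f f f g $  — expand S → C K
step 2: stack=$ K C  input=f f f g $  — expand C → f f F
step 3: stack=$ K F f f  input=f f f g $  — match f
step 4: stack=$ K F f  input=f f g $  — match f
step 5: stack=$ K F  input=f g $  — expand F → f g K
step 6: stack=$ K K g f  input=f g $  — match f
step 7: stack=$ K K g  input=g $  — match g
step 8: stack=$ K K  input=$  — expand K → epsilon
step 9: stack=$ K  input=$  — expand K → epsilon
Accept reached after 9 steps.

9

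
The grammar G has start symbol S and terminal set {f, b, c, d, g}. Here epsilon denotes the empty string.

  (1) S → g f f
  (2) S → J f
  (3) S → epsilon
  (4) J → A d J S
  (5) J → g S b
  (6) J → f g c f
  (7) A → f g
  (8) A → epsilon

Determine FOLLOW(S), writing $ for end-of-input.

{$, b, d, f, g}

FIRST(A): from A→f g we get {f}; from A→epsilon we get {epsilon}. So FIRST(A) = {epsilon, f}.
FIRST(J): from J→A d J S we get {d, f}; from J→g S b we get {g}; from J→f g c f we get {f}. So FIRST(J) = {d, f, g}.
FIRST(S): from S→g f f we get {g}; from S→J f we get {d, f, g}; from S→epsilon we get {epsilon}. So FIRST(S) = {epsilon, d, f, g}.
FOLLOW(S) includes $ since S is the start symbol.
FOLLOW(J): in S→J f, J is followed by f with FIRST {f}; in J→A d J S, J is followed by S with FIRST {epsilon, d, f, g}; in J→A d J S, the suffix after J is nullable (adds nothing new). Thus FOLLOW(J) = {d, f, g}.
FOLLOW(S): in J→A d J S, the suffix after S is empty, so FOLLOW(S) ⊇ FOLLOW(J) = {d, f, g}; in J→g S b, S is followed by b with FIRST {b}. Thus FOLLOW(S) = {$, b, d, f, g}.
FOLLOW(A): in J→A d J S, A is followed by d J S with FIRST {d}. Thus FOLLOW(A) = {d}.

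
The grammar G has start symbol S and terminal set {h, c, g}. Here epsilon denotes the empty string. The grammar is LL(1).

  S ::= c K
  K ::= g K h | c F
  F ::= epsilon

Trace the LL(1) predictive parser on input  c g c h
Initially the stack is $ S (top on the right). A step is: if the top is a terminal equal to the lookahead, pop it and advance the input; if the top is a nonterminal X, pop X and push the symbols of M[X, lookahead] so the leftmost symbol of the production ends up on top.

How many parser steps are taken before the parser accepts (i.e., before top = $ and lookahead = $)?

     Stack    Input      Action
  1  $ S      c g c h $  expand S ::= c K
  2  $ K c    c g c h $  match c
  3  $ K      g c h $    expand K ::= g K h
  4  $ h K g  g c h $    match g
  5  $ h K    c h $      expand K ::= c F
  6  $ h F c  c h $      match c
  7  $ h F    h $        expand F ::= epsilon
  8  $ h      h $        match h
Accept reached after 8 steps.

8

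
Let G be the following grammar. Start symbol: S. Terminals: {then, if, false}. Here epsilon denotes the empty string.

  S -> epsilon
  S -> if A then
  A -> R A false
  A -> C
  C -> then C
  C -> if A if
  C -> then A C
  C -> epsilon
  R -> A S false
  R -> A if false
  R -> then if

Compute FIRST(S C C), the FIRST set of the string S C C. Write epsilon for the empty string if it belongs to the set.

FIRST(S) = {epsilon, if}
FIRST(C) = {epsilon, if, then}
FIRST(A) = {epsilon, false, if, then}  (via R A false, C)
FIRST(R) = {false, if, then}  (via A S false, A if false)
FIRST(S C C): take FIRST of each symbol in turn, carrying on past any symbol whose FIRST contains epsilon; result {epsilon, if, then}.

{epsilon, if, then}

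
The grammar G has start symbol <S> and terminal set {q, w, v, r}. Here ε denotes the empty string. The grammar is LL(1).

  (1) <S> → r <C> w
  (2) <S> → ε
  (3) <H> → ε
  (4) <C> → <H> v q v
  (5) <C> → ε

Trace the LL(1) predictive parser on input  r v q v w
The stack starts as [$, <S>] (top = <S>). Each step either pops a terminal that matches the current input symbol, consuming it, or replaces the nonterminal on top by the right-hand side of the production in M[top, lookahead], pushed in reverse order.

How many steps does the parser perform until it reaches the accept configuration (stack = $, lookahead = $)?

8

     Stack          Input        Action
  1  $ <S>          r v q v w $  expand <S> → r <C> w
  2  $ w <C> r      r v q v w $  match r
  3  $ w <C>        v q v w $    expand <C> → <H> v q v
  4  $ w v q v <H>  v q v w $    expand <H> → ε
  5  $ w v q v      v q v w $    match v
  6  $ w v q        q v w $      match q
  7  $ w v          v w $        match v
  8  $ w            w $          match w
Accept reached after 8 steps.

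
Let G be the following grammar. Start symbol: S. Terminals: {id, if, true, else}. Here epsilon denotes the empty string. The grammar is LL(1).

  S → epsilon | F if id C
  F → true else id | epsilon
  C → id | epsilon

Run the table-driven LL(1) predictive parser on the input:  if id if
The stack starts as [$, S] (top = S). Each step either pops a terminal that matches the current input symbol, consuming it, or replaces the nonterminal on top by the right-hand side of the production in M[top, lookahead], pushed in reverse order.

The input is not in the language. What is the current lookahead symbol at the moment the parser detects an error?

     Stack        Input       Action
  1  $ S          if id if $  expand S → F if id C
  2  $ C id if F  if id if $  expand F → epsilon
  3  $ C id if    if id if $  match if
  4  $ C id       id if $     match id
  5  $ C          if $        error: M[C, if] is empty

if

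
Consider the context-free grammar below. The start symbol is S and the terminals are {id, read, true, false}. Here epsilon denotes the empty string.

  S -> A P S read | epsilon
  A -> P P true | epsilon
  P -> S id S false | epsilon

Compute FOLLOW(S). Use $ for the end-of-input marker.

{$, false, id, read}

FIRST(S): from S->A P S read we get {id, read, true}; from S->epsilon we get {epsilon}. So FIRST(S) = {epsilon, id, read, true}.
FIRST(P): from P->S id S false we get {id, read, true}; from P->epsilon we get {epsilon}. So FIRST(P) = {epsilon, id, read, true}.
FIRST(A): from A->P P true we get {id, read, true}; from A->epsilon we get {epsilon}. So FIRST(A) = {epsilon, id, read, true}.
FOLLOW(S) includes $ since S is the start symbol.
FOLLOW(S): in S->A P S read, S is followed by read with FIRST {read}; in P->S id S false (occurrence 1), S is followed by id S false with FIRST {id}; in P->S id S false (occurrence 2), S is followed by false with FIRST {false}. Thus FOLLOW(S) = {$, false, id, read}.
FOLLOW(A): in S->A P S read, A is followed by P S read with FIRST {id, read, true}. Thus FOLLOW(A) = {id, read, true}.
FOLLOW(P): in S->A P S read, P is followed by S read with FIRST {id, read, true}; in A->P P true (occurrence 1), P is followed by P true with FIRST {id, read, true}; in A->P P true (occurrence 2), P is followed by true with FIRST {true}. Thus FOLLOW(P) = {id, read, true}.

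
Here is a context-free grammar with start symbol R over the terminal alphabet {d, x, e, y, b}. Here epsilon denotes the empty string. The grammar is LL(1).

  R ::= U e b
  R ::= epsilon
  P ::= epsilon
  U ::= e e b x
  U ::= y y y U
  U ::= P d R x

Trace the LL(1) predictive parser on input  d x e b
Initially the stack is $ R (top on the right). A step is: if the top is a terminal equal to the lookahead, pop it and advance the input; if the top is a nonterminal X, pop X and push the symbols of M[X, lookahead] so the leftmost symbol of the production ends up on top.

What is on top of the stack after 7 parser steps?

b

step 1: stack=$ R  input=d x e b $  — expand R ::= U e b
step 2: stack=$ b e U  input=d x e b $  — expand U ::= P d R x
step 3: stack=$ b e x R d P  input=d x e b $  — expand P ::= epsilon
step 4: stack=$ b e x R d  input=d x e b $  — match d
step 5: stack=$ b e x R  input=x e b $  — expand R ::= epsilon
step 6: stack=$ b e x  input=x e b $  — match x
step 7: stack=$ b e  input=e b $  — match e
Stack after step 7: $ b (top = b).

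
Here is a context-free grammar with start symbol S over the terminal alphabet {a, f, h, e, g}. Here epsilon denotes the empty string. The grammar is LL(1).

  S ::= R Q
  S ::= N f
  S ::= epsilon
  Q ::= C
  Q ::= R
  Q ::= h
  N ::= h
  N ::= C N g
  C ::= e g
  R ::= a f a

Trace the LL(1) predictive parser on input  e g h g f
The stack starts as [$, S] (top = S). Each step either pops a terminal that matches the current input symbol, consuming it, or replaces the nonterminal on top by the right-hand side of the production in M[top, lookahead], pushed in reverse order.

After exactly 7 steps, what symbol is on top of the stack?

step 1: stack=$ S  input=e g h g f $  — expand S ::= N f
step 2: stack=$ f N  input=e g h g f $  — expand N ::= C N g
step 3: stack=$ f g N C  input=e g h g f $  — expand C ::= e g
step 4: stack=$ f g N g e  input=e g h g f $  — match e
step 5: stack=$ f g N g  input=g h g f $  — match g
step 6: stack=$ f g N  input=h g f $  — expand N ::= h
step 7: stack=$ f g h  input=h g f $  — match h
Stack after step 7: $ f g (top = g).

g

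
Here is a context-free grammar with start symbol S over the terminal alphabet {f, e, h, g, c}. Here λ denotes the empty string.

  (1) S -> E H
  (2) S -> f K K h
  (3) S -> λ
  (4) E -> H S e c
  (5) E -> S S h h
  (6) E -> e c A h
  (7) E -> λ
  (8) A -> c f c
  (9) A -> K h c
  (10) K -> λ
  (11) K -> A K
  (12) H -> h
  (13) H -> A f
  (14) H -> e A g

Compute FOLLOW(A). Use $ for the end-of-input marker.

FIRST(S): from S->E H we get {c, e, f, h}; from S->f K K h we get {f}; from S->λ we get {λ}. So FIRST(S) = {λ, c, e, f, h}.
FIRST(E): from E->H S e c we get {c, e, h}; from E->S S h h we get {c, e, f, h}; from E->e c A h we get {e}; from E->λ we get {λ}. So FIRST(E) = {λ, c, e, f, h}.
FIRST(A): from A->c f c we get {c}; from A->K h c we get {c, h}. So FIRST(A) = {c, h}.
FIRST(K): from K->λ we get {λ}; from K->A K we get {c, h}. So FIRST(K) = {λ, c, h}.
FIRST(H): from H->h we get {h}; from H->A f we get {c, h}; from H->e A g we get {e}. So FIRST(H) = {c, e, h}.
FOLLOW(S) includes $ since S is the start symbol.
FOLLOW(S): in E->H S e c, S is followed by e c with FIRST {e}; in E->S S h h (occurrence 1), S is followed by S h h with FIRST {c, e, f, h}; in E->S S h h (occurrence 2), S is followed by h h with FIRST {h}. Thus FOLLOW(S) = {$, c, e, f, h}.
FOLLOW(E): in S->E H, E is followed by H with FIRST {c, e, h}. Thus FOLLOW(E) = {c, e, h}.
FOLLOW(K): in S->f K K h (occurrence 1), K is followed by K h with FIRST {c, h}; in S->f K K h (occurrence 2), K is followed by h with FIRST {h}; in A->K h c, K is followed by h c with FIRST {h}; in K->A K, the suffix after K is empty (adds nothing new). Thus FOLLOW(K) = {c, h}.
FOLLOW(A): in E->e c A h, A is followed by h with FIRST {h}; in K->A K, A is followed by K with FIRST {λ, c, h}; in K->A K, the suffix after A is nullable, so FOLLOW(A) ⊇ FOLLOW(K) = {c, h}; in H->A f, A is followed by f with FIRST {f}; in H->e A g, A is followed by g with FIRST {g}. Thus FOLLOW(A) = {c, f, g, h}.
FOLLOW(H): in S->E H, the suffix after H is empty, so FOLLOW(H) ⊇ FOLLOW(S) = {$, c, e, f, h}; in E->H S e c, H is followed by S e c with FIRST {c, e, f, h}. Thus FOLLOW(H) = {$, c, e, f, h}.

{c, f, g, h}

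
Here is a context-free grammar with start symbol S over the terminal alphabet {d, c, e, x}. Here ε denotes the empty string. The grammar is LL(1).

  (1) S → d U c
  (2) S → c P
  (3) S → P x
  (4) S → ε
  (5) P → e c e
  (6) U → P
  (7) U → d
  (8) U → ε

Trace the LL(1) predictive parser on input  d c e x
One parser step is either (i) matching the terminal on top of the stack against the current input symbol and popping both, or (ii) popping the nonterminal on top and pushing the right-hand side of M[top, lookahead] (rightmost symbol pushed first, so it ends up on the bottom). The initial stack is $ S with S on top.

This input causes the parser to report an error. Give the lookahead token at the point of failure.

     Stack    Input      Action
  1  $ S      d c e x $  expand S → d U c
  2  $ c U d  d c e x $  match d
  3  $ c U    c e x $    expand U → ε
  4  $ c      c e x $    match c
  5  $        e x $      error: stack empty but input remains

e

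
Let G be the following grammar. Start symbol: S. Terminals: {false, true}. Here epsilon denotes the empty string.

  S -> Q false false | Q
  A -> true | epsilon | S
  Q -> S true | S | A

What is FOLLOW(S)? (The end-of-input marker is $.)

{$, false, true}

FIRST(S): from S->Q false false we get {false, true}; from S->Q we get {epsilon, false, true}. So FIRST(S) = {epsilon, false, true}.
FIRST(A): from A->true we get {true}; from A->epsilon we get {epsilon}; from A->S we get {epsilon, false, true}. So FIRST(A) = {epsilon, false, true}.
FIRST(Q): from Q->S true we get {false, true}; from Q->S we get {epsilon, false, true}; from Q->A we get {epsilon, false, true}. So FIRST(Q) = {epsilon, false, true}.
FOLLOW(S) includes $ since S is the start symbol.
FOLLOW(S): in A->S, the suffix after S is empty, so FOLLOW(S) ⊇ FOLLOW(A) = {$, false, true}; in Q->S true, S is followed by true with FIRST {true}; in Q->S, the suffix after S is empty, so FOLLOW(S) ⊇ FOLLOW(Q) = {$, false, true}. Thus FOLLOW(S) = {$, false, true}.
FOLLOW(Q): in S->Q false false, Q is followed by false false with FIRST {false}; in S->Q, the suffix after Q is empty, so FOLLOW(Q) ⊇ FOLLOW(S) = {$, false, true}. Thus FOLLOW(Q) = {$, false, true}.
FOLLOW(A): in Q->A, the suffix after A is empty, so FOLLOW(A) ⊇ FOLLOW(Q) = {$, false, true}. Thus FOLLOW(A) = {$, false, true}.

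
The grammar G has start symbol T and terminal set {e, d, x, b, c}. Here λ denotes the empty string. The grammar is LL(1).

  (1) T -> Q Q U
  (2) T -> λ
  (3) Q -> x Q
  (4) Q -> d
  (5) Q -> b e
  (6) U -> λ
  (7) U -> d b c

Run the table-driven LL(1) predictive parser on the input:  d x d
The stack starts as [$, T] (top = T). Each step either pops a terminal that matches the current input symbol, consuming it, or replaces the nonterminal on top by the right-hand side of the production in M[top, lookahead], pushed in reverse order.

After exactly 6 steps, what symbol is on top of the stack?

d

     Stack    Input    Action
  1  $ T      d x d $  expand T -> Q Q U
  2  $ U Q Q  d x d $  expand Q -> d
  3  $ U Q d  d x d $  match d
  4  $ U Q    x d $    expand Q -> x Q
  5  $ U Q x  x d $    match x
  6  $ U Q    d $      expand Q -> d
Stack after step 6: $ U d (top = d).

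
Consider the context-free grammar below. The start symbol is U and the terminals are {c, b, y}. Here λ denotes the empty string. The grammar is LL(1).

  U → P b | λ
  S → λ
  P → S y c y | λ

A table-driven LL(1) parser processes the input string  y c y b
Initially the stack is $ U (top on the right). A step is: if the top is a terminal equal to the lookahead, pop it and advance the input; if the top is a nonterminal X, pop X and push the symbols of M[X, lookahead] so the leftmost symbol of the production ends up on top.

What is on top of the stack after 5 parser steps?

step 1: stack=$ U  input=y c y b $  — expand U → P b
step 2: stack=$ b P  input=y c y b $  — expand P → S y c y
step 3: stack=$ b y c y S  input=y c y b $  — expand S → λ
step 4: stack=$ b y c y  input=y c y b $  — match y
step 5: stack=$ b y c  input=c y b $  — match c
Stack after step 5: $ b y (top = y).

y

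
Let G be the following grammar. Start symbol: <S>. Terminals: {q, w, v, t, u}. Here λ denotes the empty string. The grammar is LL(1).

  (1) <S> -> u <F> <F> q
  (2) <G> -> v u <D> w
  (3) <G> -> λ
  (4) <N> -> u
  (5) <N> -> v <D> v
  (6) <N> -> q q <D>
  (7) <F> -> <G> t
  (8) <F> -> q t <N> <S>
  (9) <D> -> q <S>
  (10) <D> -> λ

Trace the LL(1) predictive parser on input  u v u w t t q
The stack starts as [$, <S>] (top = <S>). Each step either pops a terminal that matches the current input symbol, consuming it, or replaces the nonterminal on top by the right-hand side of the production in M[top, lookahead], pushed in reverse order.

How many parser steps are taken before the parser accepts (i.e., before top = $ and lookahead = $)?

13

step 1: stack=$ <S>  input=u v u w t t q $  — expand <S> -> u <F> <F> q
step 2: stack=$ q <F> <F> u  input=u v u w t t q $  — match u
step 3: stack=$ q <F> <F>  input=v u w t t q $  — expand <F> -> <G> t
step 4: stack=$ q <F> t <G>  input=v u w t t q $  — expand <G> -> v u <D> w
step 5: stack=$ q <F> t w <D> u v  input=v u w t t q $  — match v
step 6: stack=$ q <F> t w <D> u  input=u w t t q $  — match u
step 7: stack=$ q <F> t w <D>  input=w t t q $  — expand <D> -> λ
step 8: stack=$ q <F> t w  input=w t t q $  — match w
step 9: stack=$ q <F> t  input=t t q $  — match t
step 10: stack=$ q <F>  input=t q $  — expand <F> -> <G> t
step 11: stack=$ q t <G>  input=t q $  — expand <G> -> λ
step 12: stack=$ q t  input=t q $  — match t
step 13: stack=$ q  input=q $  — match q
Accept reached after 13 steps.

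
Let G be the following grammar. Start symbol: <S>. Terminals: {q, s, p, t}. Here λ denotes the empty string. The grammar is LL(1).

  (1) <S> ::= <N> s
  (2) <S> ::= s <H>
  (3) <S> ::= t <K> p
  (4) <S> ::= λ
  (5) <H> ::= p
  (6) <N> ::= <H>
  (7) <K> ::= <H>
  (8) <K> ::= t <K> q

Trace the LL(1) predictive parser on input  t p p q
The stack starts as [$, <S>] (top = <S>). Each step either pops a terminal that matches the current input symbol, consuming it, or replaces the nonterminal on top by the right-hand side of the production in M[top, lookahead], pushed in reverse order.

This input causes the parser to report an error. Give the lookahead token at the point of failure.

     Stack      Input      Action
  1  $ <S>      t p p q $  expand <S> ::= t <K> p
  2  $ p <K> t  t p p q $  match t
  3  $ p <K>    p p q $    expand <K> ::= <H>
  4  $ p <H>    p p q $    expand <H> ::= p
  5  $ p p      p p q $    match p
  6  $ p        p q $      match p
  7  $          q $        error: stack empty but input remains

q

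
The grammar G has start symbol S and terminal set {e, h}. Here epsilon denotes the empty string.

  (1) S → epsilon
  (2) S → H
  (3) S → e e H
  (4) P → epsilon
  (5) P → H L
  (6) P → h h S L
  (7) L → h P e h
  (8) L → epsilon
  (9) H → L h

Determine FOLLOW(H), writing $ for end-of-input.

FIRST(L): from L→h P e h we get {h}; from L→epsilon we get {epsilon}. So FIRST(L) = {epsilon, h}.
FIRST(H): from H→L h we get {h}. So FIRST(H) = {h}.
FIRST(S): from S→epsilon we get {epsilon}; from S→H we get {h}; from S→e e H we get {e}. So FIRST(S) = {epsilon, e, h}.
FIRST(P): from P→epsilon we get {epsilon}; from P→H L we get {h}; from P→h h S L we get {h}. So FIRST(P) = {epsilon, h}.
FOLLOW(S) includes $ since S is the start symbol.
FOLLOW(P): in L→h P e h, P is followed by e h with FIRST {e}. Thus FOLLOW(P) = {e}.
FOLLOW(S): in P→h h S L, S is followed by L with FIRST {epsilon, h}; in P→h h S L, the suffix after S is nullable, so FOLLOW(S) ⊇ FOLLOW(P) = {e}. Thus FOLLOW(S) = {$, e, h}.
FOLLOW(L): in P→H L, the suffix after L is empty, so FOLLOW(L) ⊇ FOLLOW(P) = {e}; in P→h h S L, the suffix after L is empty, so FOLLOW(L) ⊇ FOLLOW(P) = {e}; in H→L h, L is followed by h with FIRST {h}. Thus FOLLOW(L) = {e, h}.
FOLLOW(H): in S→H, the suffix after H is empty, so FOLLOW(H) ⊇ FOLLOW(S) = {$, e, h}; in S→e e H, the suffix after H is empty, so FOLLOW(H) ⊇ FOLLOW(S) = {$, e, h}; in P→H L, H is followed by L with FIRST {epsilon, h}; in P→H L, the suffix after H is nullable, so FOLLOW(H) ⊇ FOLLOW(P) = {e}. Thus FOLLOW(H) = {$, e, h}.

{$, e, h}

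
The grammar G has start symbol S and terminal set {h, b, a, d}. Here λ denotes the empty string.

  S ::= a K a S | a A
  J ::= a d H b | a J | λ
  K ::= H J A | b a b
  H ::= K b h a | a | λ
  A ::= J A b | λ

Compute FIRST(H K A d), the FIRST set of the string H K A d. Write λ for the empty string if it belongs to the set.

FIRST(S) = {a}
FIRST(J) = {λ, a}
FIRST(A) = {λ, a, b}  (via J A b)
FIRST(K) = {λ, a, b}  (via H J A)
FIRST(H) = {λ, a, b}  (via K b h a)
FIRST(H K A d): take FIRST of each symbol in turn, carrying on past any symbol whose FIRST contains λ; result {a, b, d}.

{a, b, d}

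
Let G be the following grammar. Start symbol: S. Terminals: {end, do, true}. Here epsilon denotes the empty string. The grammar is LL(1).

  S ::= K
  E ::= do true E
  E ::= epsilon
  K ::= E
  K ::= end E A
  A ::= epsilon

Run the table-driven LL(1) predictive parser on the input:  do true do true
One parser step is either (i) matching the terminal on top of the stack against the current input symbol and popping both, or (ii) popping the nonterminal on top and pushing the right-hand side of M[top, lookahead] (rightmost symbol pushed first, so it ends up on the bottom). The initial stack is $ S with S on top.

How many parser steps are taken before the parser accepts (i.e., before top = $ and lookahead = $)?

step 1: stack=$ S  input=do true do true $  — expand S ::= K
step 2: stack=$ K  input=do true do true $  — expand K ::= E
step 3: stack=$ E  input=do true do true $  — expand E ::= do true E
step 4: stack=$ E true do  input=do true do true $  — match do
step 5: stack=$ E true  input=true do true $  — match true
step 6: stack=$ E  input=do true $  — expand E ::= do true E
step 7: stack=$ E true do  input=do true $  — match do
step 8: stack=$ E true  input=true $  — match true
step 9: stack=$ E  input=$  — expand E ::= epsilon
Accept reached after 9 steps.

9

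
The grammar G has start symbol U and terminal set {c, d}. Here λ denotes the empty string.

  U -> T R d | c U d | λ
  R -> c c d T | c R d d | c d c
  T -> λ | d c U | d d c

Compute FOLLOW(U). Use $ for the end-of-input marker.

FIRST(R) = {c}
FIRST(T) = {λ, d}
FIRST(U) = {λ, c, d}  (via T R d)
FOLLOW(U) includes $ since U is the start symbol.
FOLLOW(R): in U->T R d, R is followed by d with FIRST {d}; in R->c R d d, R is followed by d d with FIRST {d}. Thus FOLLOW(R) = {d}.
FOLLOW(T): in U->T R d, T is followed by R d with FIRST {c}; in R->c c d T, the suffix after T is empty, so FOLLOW(T) ⊇ FOLLOW(R) = {d}. Thus FOLLOW(T) = {c, d}.
FOLLOW(U): in U->c U d, U is followed by d with FIRST {d}; in T->d c U, the suffix after U is empty, so FOLLOW(U) ⊇ FOLLOW(T) = {c, d}. Thus FOLLOW(U) = {$, c, d}.

{$, c, d}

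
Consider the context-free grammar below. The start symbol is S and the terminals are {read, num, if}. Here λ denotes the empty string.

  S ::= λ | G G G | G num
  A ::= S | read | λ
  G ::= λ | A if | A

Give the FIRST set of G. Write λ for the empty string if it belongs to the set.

{λ, if, num, read}

FIRST(S) = {λ, if, num, read}  (via G G G, G num)
FIRST(A) = {λ, if, num, read}  (via S)
FIRST(G) = {λ, if, num, read}  (via A if, A)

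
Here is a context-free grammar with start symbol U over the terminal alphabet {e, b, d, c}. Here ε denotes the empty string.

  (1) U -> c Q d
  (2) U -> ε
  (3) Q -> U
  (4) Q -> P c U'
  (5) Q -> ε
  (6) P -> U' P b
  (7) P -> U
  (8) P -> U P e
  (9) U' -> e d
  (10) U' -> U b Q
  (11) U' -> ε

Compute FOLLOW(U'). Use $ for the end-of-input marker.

{b, c, d, e}

FIRST(U): from U->c Q d we get {c}; from U->ε we get {ε}. So FIRST(U) = {ε, c}.
FIRST(U'): from U'->e d we get {e}; from U'->U b Q we get {b, c}; from U'->ε we get {ε}. So FIRST(U') = {ε, b, c, e}.
FIRST(P): from P->U' P b we get {b, c, e}; from P->U we get {ε, c}; from P->U P e we get {b, c, e}. So FIRST(P) = {ε, b, c, e}.
FIRST(Q): from Q->U we get {ε, c}; from Q->P c U' we get {b, c, e}; from Q->ε we get {ε}. So FIRST(Q) = {ε, b, c, e}.
FOLLOW(U) includes $ since U is the start symbol.
FOLLOW(P): in Q->P c U', P is followed by c U' with FIRST {c}; in P->U' P b, P is followed by b with FIRST {b}; in P->U P e, P is followed by e with FIRST {e}. Thus FOLLOW(P) = {b, c, e}.
FOLLOW(U): in Q->U, the suffix after U is empty, so FOLLOW(U) ⊇ FOLLOW(Q) = {b, c, d, e}; in P->U, the suffix after U is empty, so FOLLOW(U) ⊇ FOLLOW(P) = {b, c, e}; in P->U P e, U is followed by P e with FIRST {b, c, e}; in U'->U b Q, U is followed by b Q with FIRST {b}. Thus FOLLOW(U) = {$, b, c, d, e}.
FOLLOW(Q): in U->c Q d, Q is followed by d with FIRST {d}; in U'->U b Q, the suffix after Q is empty, so FOLLOW(Q) ⊇ FOLLOW(U') = {b, c, d, e}. Thus FOLLOW(Q) = {b, c, d, e}.
FOLLOW(U'): in Q->P c U', the suffix after U' is empty, so FOLLOW(U') ⊇ FOLLOW(Q) = {b, c, d, e}; in P->U' P b, U' is followed by P b with FIRST {b, c, e}. Thus FOLLOW(U') = {b, c, d, e}.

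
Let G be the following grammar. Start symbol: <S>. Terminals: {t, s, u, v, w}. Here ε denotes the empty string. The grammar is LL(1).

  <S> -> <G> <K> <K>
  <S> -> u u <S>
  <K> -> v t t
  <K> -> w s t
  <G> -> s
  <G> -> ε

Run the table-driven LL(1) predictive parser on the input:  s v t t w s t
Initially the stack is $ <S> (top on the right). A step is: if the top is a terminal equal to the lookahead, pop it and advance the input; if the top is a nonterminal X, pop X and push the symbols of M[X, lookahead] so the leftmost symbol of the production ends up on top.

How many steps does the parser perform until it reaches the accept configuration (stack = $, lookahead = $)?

11

      Stack          Input            Action
   1  $ <S>          s v t t w s t $  expand <S> -> <G> <K> <K>
   2  $ <K> <K> <G>  s v t t w s t $  expand <G> -> s
   3  $ <K> <K> s    s v t t w s t $  match s
   4  $ <K> <K>      v t t w s t $    expand <K> -> v t t
   5  $ <K> t t v    v t t w s t $    match v
   6  $ <K> t t      t t w s t $      match t
   7  $ <K> t        t w s t $        match t
   8  $ <K>          w s t $          expand <K> -> w s t
   9  $ t s w        w s t $          match w
  10  $ t s          s t $            match s
  11  $ t            t $              match t
Accept reached after 11 steps.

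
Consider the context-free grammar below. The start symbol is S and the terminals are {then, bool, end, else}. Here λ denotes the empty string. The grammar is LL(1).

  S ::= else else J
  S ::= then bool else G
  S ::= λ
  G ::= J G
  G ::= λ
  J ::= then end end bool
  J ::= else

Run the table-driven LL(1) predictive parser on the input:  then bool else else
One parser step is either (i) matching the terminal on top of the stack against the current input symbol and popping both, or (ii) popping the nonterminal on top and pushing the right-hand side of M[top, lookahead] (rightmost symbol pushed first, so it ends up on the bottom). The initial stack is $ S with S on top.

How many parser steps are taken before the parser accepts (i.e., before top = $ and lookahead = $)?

8

     Stack               Input                  Action
  1  $ S                 then bool else else $  expand S ::= then bool else G
  2  $ G else bool then  then bool else else $  match then
  3  $ G else bool       bool else else $       match bool
  4  $ G else            else else $            match else
  5  $ G                 else $                 expand G ::= J G
  6  $ G J               else $                 expand J ::= else
  7  $ G else            else $                 match else
  8  $ G                 $                      expand G ::= λ
Accept reached after 8 steps.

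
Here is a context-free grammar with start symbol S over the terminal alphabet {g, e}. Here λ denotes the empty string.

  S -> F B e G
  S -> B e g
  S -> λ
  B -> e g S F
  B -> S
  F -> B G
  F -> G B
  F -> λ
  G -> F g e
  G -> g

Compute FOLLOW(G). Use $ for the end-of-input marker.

{$, e, g}

FIRST(S): from S->F B e G we get {e, g}; from S->B e g we get {e, g}; from S->λ we get {λ}. So FIRST(S) = {λ, e, g}.
FIRST(B): from B->e g S F we get {e}; from B->S we get {λ, e, g}. So FIRST(B) = {λ, e, g}.
FIRST(F): from F->B G we get {e, g}; from F->G B we get {e, g}; from F->λ we get {λ}. So FIRST(F) = {λ, e, g}.
FIRST(G): from G->F g e we get {e, g}; from G->g we get {g}. So FIRST(G) = {e, g}.
FOLLOW(S) includes $ since S is the start symbol.
FOLLOW(S): in B->e g S F, S is followed by F with FIRST {λ, e, g}; in B->e g S F, the suffix after S is nullable, so FOLLOW(S) ⊇ FOLLOW(B) = {e, g}; in B->S, the suffix after S is empty, so FOLLOW(S) ⊇ FOLLOW(B) = {e, g}. Thus FOLLOW(S) = {$, e, g}.
FOLLOW(B): in S->F B e G, B is followed by e G with FIRST {e}; in S->B e g, B is followed by e g with FIRST {e}; in F->B G, B is followed by G with FIRST {e, g}; in F->G B, the suffix after B is empty, so FOLLOW(B) ⊇ FOLLOW(F) = {e, g}. Thus FOLLOW(B) = {e, g}.
FOLLOW(F): in S->F B e G, F is followed by B e G with FIRST {e, g}; in B->e g S F, the suffix after F is empty, so FOLLOW(F) ⊇ FOLLOW(B) = {e, g}; in G->F g e, F is followed by g e with FIRST {g}. Thus FOLLOW(F) = {e, g}.
FOLLOW(G): in S->F B e G, the suffix after G is empty, so FOLLOW(G) ⊇ FOLLOW(S) = {$, e, g}; in F->B G, the suffix after G is empty, so FOLLOW(G) ⊇ FOLLOW(F) = {e, g}; in F->G B, G is followed by B with FIRST {λ, e, g}; in F->G B, the suffix after G is nullable, so FOLLOW(G) ⊇ FOLLOW(F) = {e, g}. Thus FOLLOW(G) = {$, e, g}.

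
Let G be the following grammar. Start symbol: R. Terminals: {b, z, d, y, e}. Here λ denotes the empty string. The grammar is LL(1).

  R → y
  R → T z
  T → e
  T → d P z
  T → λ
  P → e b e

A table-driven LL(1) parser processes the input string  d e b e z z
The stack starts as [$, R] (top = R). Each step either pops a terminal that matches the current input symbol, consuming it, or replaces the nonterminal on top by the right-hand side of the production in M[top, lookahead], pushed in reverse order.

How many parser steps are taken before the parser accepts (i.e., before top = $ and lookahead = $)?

     Stack        Input          Action
  1  $ R          d e b e z z $  expand R → T z
  2  $ z T        d e b e z z $  expand T → d P z
  3  $ z z P d    d e b e z z $  match d
  4  $ z z P      e b e z z $    expand P → e b e
  5  $ z z e b e  e b e z z $    match e
  6  $ z z e b    b e z z $      match b
  7  $ z z e      e z z $        match e
  8  $ z z        z z $          match z
  9  $ z          z $            match z
Accept reached after 9 steps.

9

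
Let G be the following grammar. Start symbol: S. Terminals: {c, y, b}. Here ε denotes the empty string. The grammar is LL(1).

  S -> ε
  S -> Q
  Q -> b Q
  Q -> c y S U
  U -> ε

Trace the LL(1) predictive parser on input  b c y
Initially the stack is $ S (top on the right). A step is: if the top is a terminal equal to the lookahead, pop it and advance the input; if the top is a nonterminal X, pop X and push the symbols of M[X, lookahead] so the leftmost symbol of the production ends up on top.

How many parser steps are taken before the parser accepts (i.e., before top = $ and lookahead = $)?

     Stack      Input    Action
  1  $ S        b c y $  expand S -> Q
  2  $ Q        b c y $  expand Q -> b Q
  3  $ Q b      b c y $  match b
  4  $ Q        c y $    expand Q -> c y S U
  5  $ U S y c  c y $    match c
  6  $ U S y    y $      match y
  7  $ U S      $        expand S -> ε
  8  $ U        $        expand U -> ε
Accept reached after 8 steps.

8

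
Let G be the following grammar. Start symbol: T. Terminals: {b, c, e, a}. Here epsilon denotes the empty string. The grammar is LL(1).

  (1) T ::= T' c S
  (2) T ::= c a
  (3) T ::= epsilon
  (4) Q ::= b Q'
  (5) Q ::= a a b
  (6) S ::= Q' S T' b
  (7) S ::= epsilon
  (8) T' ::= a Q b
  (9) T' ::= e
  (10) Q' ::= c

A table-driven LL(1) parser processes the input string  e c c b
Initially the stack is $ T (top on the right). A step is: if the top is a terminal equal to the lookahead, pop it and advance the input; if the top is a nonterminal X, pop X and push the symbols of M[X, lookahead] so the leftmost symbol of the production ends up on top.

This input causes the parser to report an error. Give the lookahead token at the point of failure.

step 1: stack=$ T  input=e c c b $  — expand T ::= T' c S
step 2: stack=$ S c T'  input=e c c b $  — expand T' ::= e
step 3: stack=$ S c e  input=e c c b $  — match e
step 4: stack=$ S c  input=c c b $  — match c
step 5: stack=$ S  input=c b $  — expand S ::= Q' S T' b
step 6: stack=$ b T' S Q'  input=c b $  — expand Q' ::= c
step 7: stack=$ b T' S c  input=c b $  — match c
step 8: stack=$ b T' S  input=b $  — error: M[S, b] is empty

b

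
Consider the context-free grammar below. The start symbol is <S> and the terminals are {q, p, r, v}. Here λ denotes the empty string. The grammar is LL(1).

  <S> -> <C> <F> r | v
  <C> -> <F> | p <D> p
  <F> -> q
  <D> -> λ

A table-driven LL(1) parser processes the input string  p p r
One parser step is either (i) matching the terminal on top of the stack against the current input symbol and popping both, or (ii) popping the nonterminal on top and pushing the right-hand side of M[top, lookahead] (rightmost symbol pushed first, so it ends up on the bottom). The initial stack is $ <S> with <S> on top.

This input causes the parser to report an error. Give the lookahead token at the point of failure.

step 1: stack=$ <S>  input=p p r $  — expand <S> -> <C> <F> r
step 2: stack=$ r <F> <C>  input=p p r $  — expand <C> -> p <D> p
step 3: stack=$ r <F> p <D> p  input=p p r $  — match p
step 4: stack=$ r <F> p <D>  input=p r $  — expand <D> -> λ
step 5: stack=$ r <F> p  input=p r $  — match p
step 6: stack=$ r <F>  input=r $  — error: M[<F>, r] is empty

r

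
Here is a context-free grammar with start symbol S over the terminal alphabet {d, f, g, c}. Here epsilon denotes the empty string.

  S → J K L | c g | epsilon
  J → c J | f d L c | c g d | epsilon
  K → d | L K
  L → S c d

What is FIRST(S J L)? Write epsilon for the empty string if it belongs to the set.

FIRST(J) = {epsilon, c, f}
FIRST(S) = {epsilon, c, d, f}  (via J K L)
FIRST(L) = {c, d, f}  (via S c d)
FIRST(K) = {c, d, f}  (via L K)
FIRST(S J L): take FIRST of each symbol in turn, carrying on past any symbol whose FIRST contains epsilon; result {c, d, f}.

{c, d, f}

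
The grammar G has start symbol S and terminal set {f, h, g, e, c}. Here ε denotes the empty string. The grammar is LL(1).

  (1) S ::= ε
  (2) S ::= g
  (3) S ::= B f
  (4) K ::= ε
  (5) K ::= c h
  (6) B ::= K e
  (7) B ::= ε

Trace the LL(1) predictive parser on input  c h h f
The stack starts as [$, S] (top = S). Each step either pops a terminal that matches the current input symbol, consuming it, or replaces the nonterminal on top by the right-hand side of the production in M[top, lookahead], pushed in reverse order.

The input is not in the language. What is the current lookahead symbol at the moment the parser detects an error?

h

step 1: stack=$ S  input=c h h f $  — expand S ::= B f
step 2: stack=$ f B  input=c h h f $  — expand B ::= K e
step 3: stack=$ f e K  input=c h h f $  — expand K ::= c h
step 4: stack=$ f e h c  input=c h h f $  — match c
step 5: stack=$ f e h  input=h h f $  — match h
step 6: stack=$ f e  input=h f $  — error: top is terminal e but lookahead is h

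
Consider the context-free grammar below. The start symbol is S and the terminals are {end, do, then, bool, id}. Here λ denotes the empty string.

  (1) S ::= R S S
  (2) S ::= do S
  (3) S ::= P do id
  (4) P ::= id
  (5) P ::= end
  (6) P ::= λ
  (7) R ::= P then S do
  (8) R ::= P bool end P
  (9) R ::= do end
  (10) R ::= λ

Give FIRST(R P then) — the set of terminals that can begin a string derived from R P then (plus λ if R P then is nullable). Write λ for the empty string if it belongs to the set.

{bool, do, end, id, then}

FIRST(P) = {λ, end, id}
FIRST(R) = {λ, bool, do, end, id, then}  (via P then S do, P bool end P)
FIRST(S) = {bool, do, end, id, then}  (via R S S, P do id)
FIRST(R P then): take FIRST of each symbol in turn, carrying on past any symbol whose FIRST contains λ; result {bool, do, end, id, then}.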